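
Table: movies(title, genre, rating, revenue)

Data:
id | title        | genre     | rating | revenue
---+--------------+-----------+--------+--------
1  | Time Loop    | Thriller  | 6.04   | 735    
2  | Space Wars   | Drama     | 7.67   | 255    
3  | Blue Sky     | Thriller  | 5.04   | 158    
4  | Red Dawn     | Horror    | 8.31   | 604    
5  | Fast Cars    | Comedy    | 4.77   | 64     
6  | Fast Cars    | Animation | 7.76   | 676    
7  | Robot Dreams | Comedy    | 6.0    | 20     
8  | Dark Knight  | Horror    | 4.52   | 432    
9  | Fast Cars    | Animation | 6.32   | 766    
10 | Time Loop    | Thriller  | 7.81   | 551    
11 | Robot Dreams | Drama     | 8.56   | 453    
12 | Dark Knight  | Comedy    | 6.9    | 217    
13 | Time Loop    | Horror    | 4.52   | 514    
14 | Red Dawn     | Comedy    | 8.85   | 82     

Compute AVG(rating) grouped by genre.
SELECT genre, AVG(rating) as result
FROM movies
GROUP BY genre

Result:
  Animation: 7.04
  Comedy: 6.63
  Drama: 8.12
  Horror: 5.78
  Thriller: 6.30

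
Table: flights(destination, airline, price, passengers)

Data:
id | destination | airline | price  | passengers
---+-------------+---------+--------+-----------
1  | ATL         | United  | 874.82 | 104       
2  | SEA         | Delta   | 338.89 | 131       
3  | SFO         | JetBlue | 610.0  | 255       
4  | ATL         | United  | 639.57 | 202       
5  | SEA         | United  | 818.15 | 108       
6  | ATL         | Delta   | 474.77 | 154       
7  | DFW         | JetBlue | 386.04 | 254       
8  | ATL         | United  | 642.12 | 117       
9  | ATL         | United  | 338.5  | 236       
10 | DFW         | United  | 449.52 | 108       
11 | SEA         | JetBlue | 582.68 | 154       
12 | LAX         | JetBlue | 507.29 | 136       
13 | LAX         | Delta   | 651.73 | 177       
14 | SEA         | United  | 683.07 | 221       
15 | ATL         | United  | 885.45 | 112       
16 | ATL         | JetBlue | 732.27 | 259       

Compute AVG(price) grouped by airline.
SELECT airline, AVG(price) as result
FROM flights
GROUP BY airline

Result:
  Delta: 488.46
  JetBlue: 563.66
  United: 666.40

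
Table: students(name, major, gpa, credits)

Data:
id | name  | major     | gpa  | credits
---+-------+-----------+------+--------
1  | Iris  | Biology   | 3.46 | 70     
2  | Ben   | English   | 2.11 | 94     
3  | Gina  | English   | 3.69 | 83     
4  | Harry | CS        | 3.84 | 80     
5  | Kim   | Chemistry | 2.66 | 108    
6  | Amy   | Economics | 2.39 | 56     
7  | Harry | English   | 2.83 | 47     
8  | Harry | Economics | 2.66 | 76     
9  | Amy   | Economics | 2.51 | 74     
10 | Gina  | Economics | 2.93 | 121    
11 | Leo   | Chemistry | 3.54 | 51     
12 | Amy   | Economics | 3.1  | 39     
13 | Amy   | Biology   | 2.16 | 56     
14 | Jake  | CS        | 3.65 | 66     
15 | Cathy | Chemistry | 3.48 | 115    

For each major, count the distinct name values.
SELECT major, COUNT(DISTINCT name)
FROM students
GROUP BY major

Result:
  Biology: 2 distinct
  CS: 2 distinct
  Chemistry: 3 distinct
  Economics: 3 distinct
  English: 3 distinct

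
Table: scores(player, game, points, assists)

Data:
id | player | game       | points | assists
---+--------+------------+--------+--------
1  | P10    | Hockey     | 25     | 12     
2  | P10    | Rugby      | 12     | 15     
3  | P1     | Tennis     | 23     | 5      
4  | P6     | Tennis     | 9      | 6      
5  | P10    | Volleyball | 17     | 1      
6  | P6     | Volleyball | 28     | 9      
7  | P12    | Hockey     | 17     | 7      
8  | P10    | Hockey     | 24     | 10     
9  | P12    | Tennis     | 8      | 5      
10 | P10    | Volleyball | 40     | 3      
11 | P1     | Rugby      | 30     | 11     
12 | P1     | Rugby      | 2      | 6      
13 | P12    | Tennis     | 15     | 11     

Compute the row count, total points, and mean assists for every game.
SELECT game,
       COUNT(*) as cnt,
       SUM(points) as total_points,
       AVG(assists) as avg_assists
FROM scores
GROUP BY game

Result:
  Hockey: 3 records, 66 total points, 9.67 avg assists
  Rugby: 3 records, 44 total points, 10.67 avg assists
  Tennis: 4 records, 55 total points, 6.75 avg assists
  Volleyball: 3 records, 85 total points, 4.33 avg assists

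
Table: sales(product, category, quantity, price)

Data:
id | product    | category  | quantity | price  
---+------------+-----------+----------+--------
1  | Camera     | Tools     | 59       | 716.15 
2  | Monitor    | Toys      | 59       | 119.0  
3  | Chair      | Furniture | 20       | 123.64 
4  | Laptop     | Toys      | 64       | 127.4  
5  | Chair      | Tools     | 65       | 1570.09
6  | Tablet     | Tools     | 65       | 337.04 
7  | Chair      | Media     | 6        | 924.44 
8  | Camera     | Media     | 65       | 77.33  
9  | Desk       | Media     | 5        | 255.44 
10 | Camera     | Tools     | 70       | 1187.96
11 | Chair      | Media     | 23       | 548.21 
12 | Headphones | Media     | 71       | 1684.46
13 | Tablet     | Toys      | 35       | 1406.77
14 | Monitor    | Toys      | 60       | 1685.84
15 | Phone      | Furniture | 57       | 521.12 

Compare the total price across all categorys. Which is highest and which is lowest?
SELECT category, SUM(price)
FROM sales
GROUP BY category
ORDER BY SUM(price)

All groups:
  Furniture: 644.76
  Toys: 3339.01
  Media: 3489.88
  Tools: 3811.24

Highest: Tools (3811.24)
Lowest: Furniture (644.76)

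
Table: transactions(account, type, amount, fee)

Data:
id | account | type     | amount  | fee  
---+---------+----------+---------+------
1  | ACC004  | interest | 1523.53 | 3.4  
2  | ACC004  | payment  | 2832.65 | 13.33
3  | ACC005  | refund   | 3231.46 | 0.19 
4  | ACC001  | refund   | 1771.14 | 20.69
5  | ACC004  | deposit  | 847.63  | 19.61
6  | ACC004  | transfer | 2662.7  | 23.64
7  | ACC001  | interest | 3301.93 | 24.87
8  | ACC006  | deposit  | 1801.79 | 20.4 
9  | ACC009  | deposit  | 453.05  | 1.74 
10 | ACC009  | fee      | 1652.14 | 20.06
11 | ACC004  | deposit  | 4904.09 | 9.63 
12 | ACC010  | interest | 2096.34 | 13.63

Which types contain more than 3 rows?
SELECT type, COUNT(*) as cnt
FROM transactions
GROUP BY type
HAVING COUNT(*) > 3

Result:
  deposit: 4

Note: HAVING filters groups after aggregation, WHERE filters rows before.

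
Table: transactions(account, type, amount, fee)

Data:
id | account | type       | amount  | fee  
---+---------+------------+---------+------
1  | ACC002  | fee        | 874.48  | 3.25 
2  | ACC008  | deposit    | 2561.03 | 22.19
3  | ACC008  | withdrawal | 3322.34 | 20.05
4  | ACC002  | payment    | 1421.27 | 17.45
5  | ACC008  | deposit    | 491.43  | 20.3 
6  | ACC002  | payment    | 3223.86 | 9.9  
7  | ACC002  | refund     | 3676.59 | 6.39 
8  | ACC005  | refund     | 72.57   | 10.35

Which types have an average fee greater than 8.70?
SELECT type, AVG(fee)
FROM transactions
GROUP BY type
HAVING AVG(fee) > 8.70

Result:
  deposit: avg=21.25
  payment: avg=13.68
  withdrawal: avg=20.05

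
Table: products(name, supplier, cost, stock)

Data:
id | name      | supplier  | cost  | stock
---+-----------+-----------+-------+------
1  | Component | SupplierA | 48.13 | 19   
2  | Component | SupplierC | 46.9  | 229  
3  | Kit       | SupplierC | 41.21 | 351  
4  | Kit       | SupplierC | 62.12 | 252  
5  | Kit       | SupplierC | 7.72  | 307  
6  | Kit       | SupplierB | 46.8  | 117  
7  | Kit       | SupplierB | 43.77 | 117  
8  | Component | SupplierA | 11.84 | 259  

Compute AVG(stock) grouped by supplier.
SELECT supplier, AVG(stock) as result
FROM products
GROUP BY supplier

Result:
  SupplierA: 139.00
  SupplierB: 117.00
  SupplierC: 284.75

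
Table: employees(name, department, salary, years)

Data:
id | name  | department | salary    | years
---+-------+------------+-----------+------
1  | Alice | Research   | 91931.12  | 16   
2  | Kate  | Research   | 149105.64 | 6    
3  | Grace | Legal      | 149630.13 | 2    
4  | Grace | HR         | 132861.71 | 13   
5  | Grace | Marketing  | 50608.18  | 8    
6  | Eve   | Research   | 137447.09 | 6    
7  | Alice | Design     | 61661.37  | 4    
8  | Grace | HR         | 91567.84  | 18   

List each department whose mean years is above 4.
SELECT department, AVG(years)
FROM employees
GROUP BY department
HAVING AVG(years) > 4

Result:
  HR: avg=15.50
  Marketing: avg=8.00
  Research: avg=9.33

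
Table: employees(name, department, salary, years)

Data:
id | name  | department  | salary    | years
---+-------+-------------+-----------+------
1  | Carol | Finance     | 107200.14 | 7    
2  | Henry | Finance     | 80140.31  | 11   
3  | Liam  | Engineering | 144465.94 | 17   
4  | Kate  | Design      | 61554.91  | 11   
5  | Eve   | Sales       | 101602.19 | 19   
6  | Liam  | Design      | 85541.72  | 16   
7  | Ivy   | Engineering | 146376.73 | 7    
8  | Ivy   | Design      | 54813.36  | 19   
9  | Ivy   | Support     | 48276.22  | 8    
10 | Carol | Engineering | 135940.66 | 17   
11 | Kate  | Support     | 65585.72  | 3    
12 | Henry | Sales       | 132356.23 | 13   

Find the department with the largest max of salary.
SELECT department, MAX(salary) as val
FROM employees
GROUP BY department
ORDER BY val DESC
LIMIT 1

Result: Engineering with max(salary) = 146376.73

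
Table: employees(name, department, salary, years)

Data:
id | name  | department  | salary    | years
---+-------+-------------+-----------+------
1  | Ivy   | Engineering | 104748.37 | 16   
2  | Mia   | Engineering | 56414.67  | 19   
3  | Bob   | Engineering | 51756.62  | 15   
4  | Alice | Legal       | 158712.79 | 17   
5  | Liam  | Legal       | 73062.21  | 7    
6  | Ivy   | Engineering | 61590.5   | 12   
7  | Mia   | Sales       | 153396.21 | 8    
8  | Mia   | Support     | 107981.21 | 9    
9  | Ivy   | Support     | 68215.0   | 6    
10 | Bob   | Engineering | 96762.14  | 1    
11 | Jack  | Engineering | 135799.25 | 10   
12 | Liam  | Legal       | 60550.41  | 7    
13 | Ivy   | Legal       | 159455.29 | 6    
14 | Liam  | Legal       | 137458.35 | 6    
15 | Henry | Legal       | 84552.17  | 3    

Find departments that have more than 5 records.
SELECT department, COUNT(*) as cnt
FROM employees
GROUP BY department
HAVING COUNT(*) > 5

Result:
  Engineering: 6
  Legal: 6

Note: HAVING filters groups after aggregation, WHERE filters rows before.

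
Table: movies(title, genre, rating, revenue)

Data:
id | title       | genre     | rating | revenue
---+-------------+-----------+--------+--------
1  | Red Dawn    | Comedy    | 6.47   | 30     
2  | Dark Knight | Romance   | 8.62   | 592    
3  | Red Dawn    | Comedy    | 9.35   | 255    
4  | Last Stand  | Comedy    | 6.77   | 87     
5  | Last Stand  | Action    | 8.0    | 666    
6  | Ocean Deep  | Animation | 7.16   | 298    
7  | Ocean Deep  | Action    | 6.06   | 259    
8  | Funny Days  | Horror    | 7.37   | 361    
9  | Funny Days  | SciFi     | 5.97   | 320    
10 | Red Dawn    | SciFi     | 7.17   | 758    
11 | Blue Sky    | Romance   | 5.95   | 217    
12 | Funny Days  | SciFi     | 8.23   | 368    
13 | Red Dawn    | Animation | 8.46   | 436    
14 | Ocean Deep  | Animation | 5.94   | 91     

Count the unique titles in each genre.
SELECT genre, COUNT(DISTINCT title)
FROM movies
GROUP BY genre

Result:
  Action: 2 distinct
  Animation: 2 distinct
  Comedy: 2 distinct
  Horror: 1 distinct
  Romance: 2 distinct
  SciFi: 2 distinct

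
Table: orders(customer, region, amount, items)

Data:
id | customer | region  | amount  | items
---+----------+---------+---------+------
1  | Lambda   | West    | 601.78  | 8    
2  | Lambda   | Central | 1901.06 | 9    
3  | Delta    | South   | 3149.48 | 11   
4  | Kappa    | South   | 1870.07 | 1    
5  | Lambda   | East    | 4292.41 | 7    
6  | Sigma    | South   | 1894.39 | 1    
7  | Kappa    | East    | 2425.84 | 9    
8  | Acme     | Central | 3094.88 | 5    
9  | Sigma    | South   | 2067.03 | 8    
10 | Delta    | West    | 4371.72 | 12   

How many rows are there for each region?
SELECT region, COUNT(*) as count
FROM orders
GROUP BY region

Result:
  Central: 2
  East: 2
  South: 4
  West: 2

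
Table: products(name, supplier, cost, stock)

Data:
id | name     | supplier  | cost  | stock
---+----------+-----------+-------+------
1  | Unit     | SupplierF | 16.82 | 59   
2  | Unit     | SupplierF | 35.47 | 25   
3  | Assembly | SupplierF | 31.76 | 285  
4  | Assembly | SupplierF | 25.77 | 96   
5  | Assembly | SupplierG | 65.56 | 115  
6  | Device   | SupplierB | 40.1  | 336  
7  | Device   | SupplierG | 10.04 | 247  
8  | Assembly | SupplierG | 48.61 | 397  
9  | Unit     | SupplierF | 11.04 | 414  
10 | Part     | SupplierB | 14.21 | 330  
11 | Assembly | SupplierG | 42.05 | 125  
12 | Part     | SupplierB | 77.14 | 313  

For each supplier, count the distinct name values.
SELECT supplier, COUNT(DISTINCT name)
FROM products
GROUP BY supplier

Result:
  SupplierB: 2 distinct
  SupplierF: 2 distinct
  SupplierG: 2 distinct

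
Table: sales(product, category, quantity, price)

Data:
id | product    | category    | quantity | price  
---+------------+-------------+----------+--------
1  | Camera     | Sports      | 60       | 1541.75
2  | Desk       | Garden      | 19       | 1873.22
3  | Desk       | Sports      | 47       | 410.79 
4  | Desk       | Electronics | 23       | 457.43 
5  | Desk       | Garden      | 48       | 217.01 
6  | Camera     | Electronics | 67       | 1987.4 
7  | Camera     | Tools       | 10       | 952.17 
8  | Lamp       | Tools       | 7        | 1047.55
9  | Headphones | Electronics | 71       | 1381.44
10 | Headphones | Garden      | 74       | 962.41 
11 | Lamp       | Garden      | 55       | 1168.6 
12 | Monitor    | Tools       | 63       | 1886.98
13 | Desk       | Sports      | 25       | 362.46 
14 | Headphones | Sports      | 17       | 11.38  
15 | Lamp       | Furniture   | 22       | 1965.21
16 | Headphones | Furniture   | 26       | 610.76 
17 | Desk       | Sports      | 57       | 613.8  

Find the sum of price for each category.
SELECT category, SUM(price) as result
FROM sales
GROUP BY category

Result:
  Electronics: 3826.27
  Furniture: 2575.97
  Garden: 4221.24
  Sports: 2940.18
  Tools: 3886.70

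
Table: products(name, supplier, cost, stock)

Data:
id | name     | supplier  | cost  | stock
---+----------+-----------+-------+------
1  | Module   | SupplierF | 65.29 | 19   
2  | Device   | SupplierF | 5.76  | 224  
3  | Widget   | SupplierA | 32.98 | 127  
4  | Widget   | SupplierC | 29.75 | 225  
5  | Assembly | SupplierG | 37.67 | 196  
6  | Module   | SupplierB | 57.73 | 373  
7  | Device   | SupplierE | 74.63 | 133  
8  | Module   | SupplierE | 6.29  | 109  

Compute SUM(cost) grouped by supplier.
SELECT supplier, SUM(cost) as result
FROM products
GROUP BY supplier

Result:
  SupplierA: 32.98
  SupplierB: 57.73
  SupplierC: 29.75
  SupplierE: 80.92
  SupplierF: 71.05
  SupplierG: 37.67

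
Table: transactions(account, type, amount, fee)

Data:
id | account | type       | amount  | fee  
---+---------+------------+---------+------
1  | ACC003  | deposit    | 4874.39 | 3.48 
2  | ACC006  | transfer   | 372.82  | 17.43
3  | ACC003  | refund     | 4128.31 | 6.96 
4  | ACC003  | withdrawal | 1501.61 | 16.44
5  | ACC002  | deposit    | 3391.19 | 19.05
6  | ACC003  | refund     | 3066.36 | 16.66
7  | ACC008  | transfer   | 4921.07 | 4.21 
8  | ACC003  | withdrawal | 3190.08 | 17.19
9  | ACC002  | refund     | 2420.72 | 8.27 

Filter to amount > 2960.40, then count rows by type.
SELECT type, COUNT(*)
FROM transactions
WHERE amount > 2960.40
GROUP BY type

Note: WHERE filters rows before grouping.

Result:
  deposit: 2
  refund: 2
  transfer: 1
  withdrawal: 1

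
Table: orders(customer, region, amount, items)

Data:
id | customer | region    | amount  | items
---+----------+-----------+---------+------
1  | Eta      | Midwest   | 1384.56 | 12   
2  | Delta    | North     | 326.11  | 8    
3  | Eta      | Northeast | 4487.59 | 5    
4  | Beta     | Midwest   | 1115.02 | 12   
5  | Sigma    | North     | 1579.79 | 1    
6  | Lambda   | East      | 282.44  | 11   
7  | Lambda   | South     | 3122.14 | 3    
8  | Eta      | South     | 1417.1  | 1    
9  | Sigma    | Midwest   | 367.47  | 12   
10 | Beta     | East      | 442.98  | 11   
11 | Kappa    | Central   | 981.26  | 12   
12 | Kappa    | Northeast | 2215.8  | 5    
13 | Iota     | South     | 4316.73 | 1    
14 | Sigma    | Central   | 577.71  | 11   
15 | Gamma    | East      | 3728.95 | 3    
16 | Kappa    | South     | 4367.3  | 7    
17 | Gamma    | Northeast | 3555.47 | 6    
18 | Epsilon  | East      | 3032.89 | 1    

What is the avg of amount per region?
SELECT region, AVG(amount) as result
FROM orders
GROUP BY region

Result:
  Central: 779.49
  East: 1871.82
  Midwest: 955.68
  North: 952.95
  Northeast: 3419.62
  South: 3305.82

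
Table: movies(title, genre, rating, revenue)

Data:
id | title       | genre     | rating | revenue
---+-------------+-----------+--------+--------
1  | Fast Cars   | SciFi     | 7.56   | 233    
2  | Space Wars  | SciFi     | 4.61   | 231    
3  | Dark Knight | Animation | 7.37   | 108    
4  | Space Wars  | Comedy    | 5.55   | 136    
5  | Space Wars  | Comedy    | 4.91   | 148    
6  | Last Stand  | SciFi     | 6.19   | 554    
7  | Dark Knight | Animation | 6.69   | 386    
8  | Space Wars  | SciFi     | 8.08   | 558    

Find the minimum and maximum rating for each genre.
SELECT genre, MIN(rating), MAX(rating)
FROM movies
GROUP BY genre

Result:
  Animation: min=6.69, max=7.37
  Comedy: min=4.91, max=5.55
  SciFi: min=4.61, max=8.08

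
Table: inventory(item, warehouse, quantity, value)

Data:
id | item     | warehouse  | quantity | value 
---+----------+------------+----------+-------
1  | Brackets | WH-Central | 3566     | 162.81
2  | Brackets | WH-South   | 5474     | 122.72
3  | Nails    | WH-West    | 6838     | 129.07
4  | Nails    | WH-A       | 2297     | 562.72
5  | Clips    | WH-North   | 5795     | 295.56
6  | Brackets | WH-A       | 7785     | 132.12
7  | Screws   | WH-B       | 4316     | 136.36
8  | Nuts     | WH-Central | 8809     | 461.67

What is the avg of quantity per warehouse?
SELECT warehouse, AVG(quantity) as result
FROM inventory
GROUP BY warehouse

Result:
  WH-A: 5041.00
  WH-B: 4316.00
  WH-Central: 6187.50
  WH-North: 5795.00
  WH-South: 5474.00
  WH-West: 6838.00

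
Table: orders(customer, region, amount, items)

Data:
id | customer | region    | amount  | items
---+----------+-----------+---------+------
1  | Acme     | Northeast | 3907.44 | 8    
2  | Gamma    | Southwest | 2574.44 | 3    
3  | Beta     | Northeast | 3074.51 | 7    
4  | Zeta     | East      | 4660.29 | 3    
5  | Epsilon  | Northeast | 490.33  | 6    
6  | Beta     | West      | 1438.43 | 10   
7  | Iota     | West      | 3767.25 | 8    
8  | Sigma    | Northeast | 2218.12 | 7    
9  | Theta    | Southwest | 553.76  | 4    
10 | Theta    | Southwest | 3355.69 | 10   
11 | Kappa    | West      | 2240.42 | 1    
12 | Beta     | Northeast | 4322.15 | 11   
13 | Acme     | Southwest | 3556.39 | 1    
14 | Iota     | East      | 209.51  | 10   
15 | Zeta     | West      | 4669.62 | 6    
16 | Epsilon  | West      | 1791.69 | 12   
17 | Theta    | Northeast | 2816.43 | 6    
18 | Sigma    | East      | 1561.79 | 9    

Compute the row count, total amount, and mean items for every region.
SELECT region,
       COUNT(*) as cnt,
       SUM(amount) as total_amount,
       AVG(items) as avg_items
FROM orders
GROUP BY region

Result:
  East: 3 records, 6431.59 total amount, 7.33 avg items
  Northeast: 6 records, 16828.98 total amount, 7.50 avg items
  Southwest: 4 records, 10040.28 total amount, 4.50 avg items
  West: 5 records, 13907.41 total amount, 7.40 avg items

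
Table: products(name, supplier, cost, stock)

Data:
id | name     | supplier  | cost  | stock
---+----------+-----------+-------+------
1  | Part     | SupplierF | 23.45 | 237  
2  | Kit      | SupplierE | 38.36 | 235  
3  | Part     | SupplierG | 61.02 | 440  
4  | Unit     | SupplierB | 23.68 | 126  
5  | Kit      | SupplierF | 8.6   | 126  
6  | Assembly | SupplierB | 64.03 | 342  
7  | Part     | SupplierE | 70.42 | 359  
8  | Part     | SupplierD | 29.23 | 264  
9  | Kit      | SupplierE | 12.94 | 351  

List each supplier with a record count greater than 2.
SELECT supplier, COUNT(*) as cnt
FROM products
GROUP BY supplier
HAVING COUNT(*) > 2

Result:
  SupplierE: 3

Note: HAVING filters groups after aggregation, WHERE filters rows before.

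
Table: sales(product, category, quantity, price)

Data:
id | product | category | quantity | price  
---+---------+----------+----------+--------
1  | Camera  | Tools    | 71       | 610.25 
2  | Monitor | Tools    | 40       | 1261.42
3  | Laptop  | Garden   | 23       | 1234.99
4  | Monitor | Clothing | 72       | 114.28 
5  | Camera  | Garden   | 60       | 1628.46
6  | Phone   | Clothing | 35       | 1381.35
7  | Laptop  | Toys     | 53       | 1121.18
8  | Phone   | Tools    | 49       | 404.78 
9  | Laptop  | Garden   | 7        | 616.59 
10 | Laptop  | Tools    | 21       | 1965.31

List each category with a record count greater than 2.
SELECT category, COUNT(*) as cnt
FROM sales
GROUP BY category
HAVING COUNT(*) > 2

Result:
  Garden: 3
  Tools: 4

Note: HAVING filters groups after aggregation, WHERE filters rows before.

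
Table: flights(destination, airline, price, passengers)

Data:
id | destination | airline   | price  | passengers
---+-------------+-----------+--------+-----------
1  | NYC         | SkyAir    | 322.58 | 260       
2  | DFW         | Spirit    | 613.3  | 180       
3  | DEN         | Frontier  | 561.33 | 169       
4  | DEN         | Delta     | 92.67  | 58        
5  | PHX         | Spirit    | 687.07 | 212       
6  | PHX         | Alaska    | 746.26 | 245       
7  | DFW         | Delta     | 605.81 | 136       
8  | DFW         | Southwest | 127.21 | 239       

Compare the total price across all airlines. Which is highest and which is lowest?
SELECT airline, SUM(price)
FROM flights
GROUP BY airline
ORDER BY SUM(price)

All groups:
  Southwest: 127.21
  SkyAir: 322.58
  Frontier: 561.33
  Delta: 698.48
  Alaska: 746.26
  Spirit: 1300.37

Highest: Spirit (1300.37)
Lowest: Southwest (127.21)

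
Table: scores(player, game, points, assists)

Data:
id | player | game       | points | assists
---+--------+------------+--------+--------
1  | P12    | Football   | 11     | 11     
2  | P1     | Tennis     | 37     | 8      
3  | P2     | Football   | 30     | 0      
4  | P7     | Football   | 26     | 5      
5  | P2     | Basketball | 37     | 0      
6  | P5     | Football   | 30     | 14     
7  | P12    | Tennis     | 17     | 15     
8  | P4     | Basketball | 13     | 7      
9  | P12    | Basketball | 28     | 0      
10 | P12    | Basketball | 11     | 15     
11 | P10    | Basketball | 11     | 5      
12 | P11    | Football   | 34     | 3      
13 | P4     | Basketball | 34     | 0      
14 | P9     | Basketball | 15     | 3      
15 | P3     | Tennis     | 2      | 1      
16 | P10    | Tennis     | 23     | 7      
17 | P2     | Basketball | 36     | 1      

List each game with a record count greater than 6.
SELECT game, COUNT(*) as cnt
FROM scores
GROUP BY game
HAVING COUNT(*) > 6

Result:
  Basketball: 8

Note: HAVING filters groups after aggregation, WHERE filters rows before.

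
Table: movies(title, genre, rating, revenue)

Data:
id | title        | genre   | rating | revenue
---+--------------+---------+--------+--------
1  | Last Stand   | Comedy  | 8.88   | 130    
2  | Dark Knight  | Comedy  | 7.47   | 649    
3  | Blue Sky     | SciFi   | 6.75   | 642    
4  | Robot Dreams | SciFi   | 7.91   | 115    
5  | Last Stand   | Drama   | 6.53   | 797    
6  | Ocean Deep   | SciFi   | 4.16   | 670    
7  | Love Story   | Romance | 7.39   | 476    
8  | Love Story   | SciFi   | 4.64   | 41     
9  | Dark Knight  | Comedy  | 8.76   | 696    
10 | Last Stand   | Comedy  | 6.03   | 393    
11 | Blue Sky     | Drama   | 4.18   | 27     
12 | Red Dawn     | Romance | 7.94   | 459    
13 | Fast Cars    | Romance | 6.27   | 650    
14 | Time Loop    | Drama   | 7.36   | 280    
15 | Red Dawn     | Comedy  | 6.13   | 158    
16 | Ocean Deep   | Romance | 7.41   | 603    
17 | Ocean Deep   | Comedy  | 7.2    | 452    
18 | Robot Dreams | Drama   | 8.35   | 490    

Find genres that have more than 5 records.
SELECT genre, COUNT(*) as cnt
FROM movies
GROUP BY genre
HAVING COUNT(*) > 5

Result:
  Comedy: 6

Note: HAVING filters groups after aggregation, WHERE filters rows before.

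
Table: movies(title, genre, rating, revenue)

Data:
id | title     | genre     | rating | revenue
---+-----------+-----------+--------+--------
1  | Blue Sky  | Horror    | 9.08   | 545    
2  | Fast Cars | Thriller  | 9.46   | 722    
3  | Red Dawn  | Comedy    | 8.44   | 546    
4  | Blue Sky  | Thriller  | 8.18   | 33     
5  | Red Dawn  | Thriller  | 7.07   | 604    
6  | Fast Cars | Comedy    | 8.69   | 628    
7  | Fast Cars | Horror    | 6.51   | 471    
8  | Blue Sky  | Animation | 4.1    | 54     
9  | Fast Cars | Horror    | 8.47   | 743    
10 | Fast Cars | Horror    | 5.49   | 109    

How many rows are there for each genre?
SELECT genre, COUNT(*) as count
FROM movies
GROUP BY genre

Result:
  Animation: 1
  Comedy: 2
  Horror: 4
  Thriller: 3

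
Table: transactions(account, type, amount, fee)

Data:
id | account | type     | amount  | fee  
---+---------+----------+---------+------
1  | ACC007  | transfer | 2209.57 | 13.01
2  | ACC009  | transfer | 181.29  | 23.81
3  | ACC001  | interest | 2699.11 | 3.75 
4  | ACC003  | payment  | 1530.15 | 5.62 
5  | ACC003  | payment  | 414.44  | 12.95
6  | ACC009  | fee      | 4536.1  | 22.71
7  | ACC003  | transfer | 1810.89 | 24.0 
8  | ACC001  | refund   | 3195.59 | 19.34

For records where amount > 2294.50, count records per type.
SELECT type, COUNT(*)
FROM transactions
WHERE amount > 2294.50
GROUP BY type

Note: WHERE filters rows before grouping.

Result:
  fee: 1
  interest: 1
  refund: 1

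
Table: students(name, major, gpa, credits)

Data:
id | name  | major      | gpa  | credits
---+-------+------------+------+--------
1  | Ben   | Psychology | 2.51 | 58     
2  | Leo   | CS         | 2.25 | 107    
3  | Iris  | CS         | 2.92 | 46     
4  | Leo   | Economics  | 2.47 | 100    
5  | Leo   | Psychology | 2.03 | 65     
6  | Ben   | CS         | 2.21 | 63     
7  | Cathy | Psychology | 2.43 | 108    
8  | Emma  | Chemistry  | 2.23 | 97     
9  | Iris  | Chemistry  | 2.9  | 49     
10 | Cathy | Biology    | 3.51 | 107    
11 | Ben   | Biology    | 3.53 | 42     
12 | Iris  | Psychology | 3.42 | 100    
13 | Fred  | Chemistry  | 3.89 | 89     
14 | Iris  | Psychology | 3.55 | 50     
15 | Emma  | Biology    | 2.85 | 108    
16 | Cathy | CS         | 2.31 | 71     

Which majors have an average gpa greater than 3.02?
SELECT major, AVG(gpa)
FROM students
GROUP BY major
HAVING AVG(gpa) > 3.02

Result:
  Biology: avg=3.30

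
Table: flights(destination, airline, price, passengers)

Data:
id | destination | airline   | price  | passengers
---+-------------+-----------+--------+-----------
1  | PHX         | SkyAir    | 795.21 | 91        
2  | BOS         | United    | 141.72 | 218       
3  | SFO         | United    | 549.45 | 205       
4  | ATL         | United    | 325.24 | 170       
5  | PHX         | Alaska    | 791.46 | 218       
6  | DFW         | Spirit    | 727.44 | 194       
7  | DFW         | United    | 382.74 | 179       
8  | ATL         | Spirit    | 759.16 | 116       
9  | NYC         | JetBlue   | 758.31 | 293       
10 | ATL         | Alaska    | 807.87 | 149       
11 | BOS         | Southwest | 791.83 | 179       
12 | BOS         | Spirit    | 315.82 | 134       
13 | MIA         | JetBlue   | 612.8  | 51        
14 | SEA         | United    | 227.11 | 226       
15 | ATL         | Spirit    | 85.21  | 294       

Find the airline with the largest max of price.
SELECT airline, MAX(price) as val
FROM flights
GROUP BY airline
ORDER BY val DESC
LIMIT 1

Result: Alaska with max(price) = 807.87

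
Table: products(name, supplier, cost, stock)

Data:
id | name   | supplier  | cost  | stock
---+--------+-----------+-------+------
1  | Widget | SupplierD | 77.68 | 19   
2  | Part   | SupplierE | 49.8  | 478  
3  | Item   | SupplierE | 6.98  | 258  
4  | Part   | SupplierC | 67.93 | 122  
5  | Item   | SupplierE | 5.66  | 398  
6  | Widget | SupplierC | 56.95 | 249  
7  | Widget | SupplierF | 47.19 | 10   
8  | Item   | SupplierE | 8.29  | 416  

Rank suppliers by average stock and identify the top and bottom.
SELECT supplier, AVG(stock)
FROM products
GROUP BY supplier
ORDER BY AVG(stock)

All groups:
  SupplierF: 10.00
  SupplierD: 19.00
  SupplierC: 185.50
  SupplierE: 387.50

Highest: SupplierE (387.50)
Lowest: SupplierF (10.00)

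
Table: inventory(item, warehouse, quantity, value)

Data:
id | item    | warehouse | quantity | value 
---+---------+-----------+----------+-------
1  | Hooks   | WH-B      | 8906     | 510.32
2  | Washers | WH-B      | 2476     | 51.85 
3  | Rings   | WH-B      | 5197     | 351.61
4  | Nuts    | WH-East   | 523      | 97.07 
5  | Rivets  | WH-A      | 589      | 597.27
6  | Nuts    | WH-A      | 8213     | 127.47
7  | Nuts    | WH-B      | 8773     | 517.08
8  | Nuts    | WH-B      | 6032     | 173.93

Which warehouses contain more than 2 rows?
SELECT warehouse, COUNT(*) as cnt
FROM inventory
GROUP BY warehouse
HAVING COUNT(*) > 2

Result:
  WH-B: 5

Note: HAVING filters groups after aggregation, WHERE filters rows before.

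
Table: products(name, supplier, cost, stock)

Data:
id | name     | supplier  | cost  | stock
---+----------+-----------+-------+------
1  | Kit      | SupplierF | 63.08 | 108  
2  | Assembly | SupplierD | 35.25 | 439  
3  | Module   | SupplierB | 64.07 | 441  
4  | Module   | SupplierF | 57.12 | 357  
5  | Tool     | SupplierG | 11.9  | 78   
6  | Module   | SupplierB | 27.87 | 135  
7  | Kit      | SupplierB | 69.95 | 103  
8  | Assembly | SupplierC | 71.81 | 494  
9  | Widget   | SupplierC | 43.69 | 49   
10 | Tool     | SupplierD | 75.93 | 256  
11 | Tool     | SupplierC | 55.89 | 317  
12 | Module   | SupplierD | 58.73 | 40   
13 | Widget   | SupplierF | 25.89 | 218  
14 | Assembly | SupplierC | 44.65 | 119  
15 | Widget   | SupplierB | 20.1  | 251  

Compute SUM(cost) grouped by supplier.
SELECT supplier, SUM(cost) as result
FROM products
GROUP BY supplier

Result:
  SupplierB: 181.99
  SupplierC: 216.04
  SupplierD: 169.91
  SupplierF: 146.09
  SupplierG: 11.90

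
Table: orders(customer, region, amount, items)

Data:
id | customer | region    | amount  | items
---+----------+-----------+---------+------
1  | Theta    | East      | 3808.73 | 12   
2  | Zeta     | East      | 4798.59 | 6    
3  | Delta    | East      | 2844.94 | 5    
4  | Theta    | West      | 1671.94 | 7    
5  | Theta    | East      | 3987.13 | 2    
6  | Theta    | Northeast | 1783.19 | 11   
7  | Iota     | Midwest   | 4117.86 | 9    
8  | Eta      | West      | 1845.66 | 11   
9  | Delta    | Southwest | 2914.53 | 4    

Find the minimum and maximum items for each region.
SELECT region, MIN(items), MAX(items)
FROM orders
GROUP BY region

Result:
  East: min=2, max=12
  Midwest: min=9, max=9
  Northeast: min=11, max=11
  Southwest: min=4, max=4
  West: min=7, max=11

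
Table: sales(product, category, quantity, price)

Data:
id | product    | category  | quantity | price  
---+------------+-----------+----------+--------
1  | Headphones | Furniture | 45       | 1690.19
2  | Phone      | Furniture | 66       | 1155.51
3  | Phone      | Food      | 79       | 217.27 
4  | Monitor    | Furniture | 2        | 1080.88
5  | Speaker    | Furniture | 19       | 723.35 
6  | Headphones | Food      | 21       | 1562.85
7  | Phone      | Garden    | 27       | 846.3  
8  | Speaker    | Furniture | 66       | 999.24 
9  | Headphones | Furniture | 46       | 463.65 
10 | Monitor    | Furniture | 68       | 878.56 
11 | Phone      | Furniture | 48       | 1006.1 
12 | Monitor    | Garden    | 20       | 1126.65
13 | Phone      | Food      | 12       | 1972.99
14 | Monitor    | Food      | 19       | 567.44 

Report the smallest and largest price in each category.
SELECT category, MIN(price), MAX(price)
FROM sales
GROUP BY category

Result:
  Food: min=217.27, max=1972.99
  Furniture: min=463.65, max=1690.19
  Garden: min=846.30, max=1126.65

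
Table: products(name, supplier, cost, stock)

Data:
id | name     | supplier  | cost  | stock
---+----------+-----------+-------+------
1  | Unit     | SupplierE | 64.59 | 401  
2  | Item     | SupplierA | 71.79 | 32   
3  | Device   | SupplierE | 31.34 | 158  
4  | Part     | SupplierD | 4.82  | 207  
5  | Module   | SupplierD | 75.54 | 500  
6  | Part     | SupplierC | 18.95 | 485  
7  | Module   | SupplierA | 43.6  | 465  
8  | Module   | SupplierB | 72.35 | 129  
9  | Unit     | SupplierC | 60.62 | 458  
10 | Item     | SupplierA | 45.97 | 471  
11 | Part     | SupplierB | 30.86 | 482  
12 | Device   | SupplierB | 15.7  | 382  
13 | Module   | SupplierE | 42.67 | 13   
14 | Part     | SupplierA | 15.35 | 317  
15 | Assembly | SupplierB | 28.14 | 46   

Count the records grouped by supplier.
SELECT supplier, COUNT(*) as count
FROM products
GROUP BY supplier

Result:
  SupplierA: 4
  SupplierB: 4
  SupplierC: 2
  SupplierD: 2
  SupplierE: 3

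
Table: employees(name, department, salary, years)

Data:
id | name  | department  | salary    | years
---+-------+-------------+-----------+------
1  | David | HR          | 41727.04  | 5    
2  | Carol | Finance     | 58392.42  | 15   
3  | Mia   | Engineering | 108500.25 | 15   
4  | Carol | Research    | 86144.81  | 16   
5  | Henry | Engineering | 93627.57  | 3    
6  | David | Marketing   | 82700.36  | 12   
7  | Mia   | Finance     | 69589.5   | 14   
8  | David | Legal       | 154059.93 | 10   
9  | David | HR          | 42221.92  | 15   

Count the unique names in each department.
SELECT department, COUNT(DISTINCT name)
FROM employees
GROUP BY department

Result:
  Engineering: 2 distinct
  Finance: 2 distinct
  HR: 1 distinct
  Legal: 1 distinct
  Marketing: 1 distinct
  Research: 1 distinct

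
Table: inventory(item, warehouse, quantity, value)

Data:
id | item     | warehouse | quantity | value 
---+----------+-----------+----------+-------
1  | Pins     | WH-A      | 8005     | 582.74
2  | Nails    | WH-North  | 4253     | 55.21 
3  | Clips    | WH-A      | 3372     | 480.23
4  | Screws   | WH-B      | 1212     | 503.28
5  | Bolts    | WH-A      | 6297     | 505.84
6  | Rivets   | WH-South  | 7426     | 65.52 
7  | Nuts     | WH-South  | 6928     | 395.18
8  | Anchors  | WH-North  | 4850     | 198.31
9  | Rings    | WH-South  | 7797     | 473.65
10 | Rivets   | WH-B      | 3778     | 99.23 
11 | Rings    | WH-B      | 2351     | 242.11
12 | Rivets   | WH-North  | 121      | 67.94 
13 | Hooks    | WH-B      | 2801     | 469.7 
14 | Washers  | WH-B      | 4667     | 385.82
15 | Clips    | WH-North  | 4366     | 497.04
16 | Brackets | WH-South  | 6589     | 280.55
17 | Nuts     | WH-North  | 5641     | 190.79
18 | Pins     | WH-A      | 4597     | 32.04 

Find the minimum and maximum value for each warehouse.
SELECT warehouse, MIN(value), MAX(value)
FROM inventory
GROUP BY warehouse

Result:
  WH-A: min=32.04, max=582.74
  WH-B: min=99.23, max=503.28
  WH-North: min=55.21, max=497.04
  WH-South: min=65.52, max=473.65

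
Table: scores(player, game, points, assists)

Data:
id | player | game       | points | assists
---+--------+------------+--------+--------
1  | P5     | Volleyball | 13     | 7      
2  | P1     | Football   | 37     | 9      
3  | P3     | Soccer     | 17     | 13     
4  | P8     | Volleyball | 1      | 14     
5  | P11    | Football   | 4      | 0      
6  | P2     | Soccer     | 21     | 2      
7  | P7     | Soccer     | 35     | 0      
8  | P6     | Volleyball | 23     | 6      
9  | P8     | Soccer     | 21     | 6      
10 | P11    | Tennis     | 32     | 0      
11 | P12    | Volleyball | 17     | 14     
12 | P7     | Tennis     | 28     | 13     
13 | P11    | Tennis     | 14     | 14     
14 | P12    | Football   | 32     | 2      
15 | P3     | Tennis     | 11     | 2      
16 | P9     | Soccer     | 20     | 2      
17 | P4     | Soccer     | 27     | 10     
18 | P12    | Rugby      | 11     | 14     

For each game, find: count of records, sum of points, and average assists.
SELECT game,
       COUNT(*) as cnt,
       SUM(points) as total_points,
       AVG(assists) as avg_assists
FROM scores
GROUP BY game

Result:
  Football: 3 records, 73 total points, 3.67 avg assists
  Rugby: 1 records, 11 total points, 14.00 avg assists
  Soccer: 6 records, 141 total points, 5.50 avg assists
  Tennis: 4 records, 85 total points, 7.25 avg assists
  Volleyball: 4 records, 54 total points, 10.25 avg assists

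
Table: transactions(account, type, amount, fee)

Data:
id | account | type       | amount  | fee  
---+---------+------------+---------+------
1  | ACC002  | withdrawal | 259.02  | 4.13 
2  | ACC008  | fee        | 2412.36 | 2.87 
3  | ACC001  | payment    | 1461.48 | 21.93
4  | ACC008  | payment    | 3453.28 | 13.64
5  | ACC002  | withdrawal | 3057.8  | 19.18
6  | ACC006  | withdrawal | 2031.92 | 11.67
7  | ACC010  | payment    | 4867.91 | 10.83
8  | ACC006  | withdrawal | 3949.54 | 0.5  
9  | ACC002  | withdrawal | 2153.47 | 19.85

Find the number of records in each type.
SELECT type, COUNT(*) as count
FROM transactions
GROUP BY type

Result:
  fee: 1
  payment: 3
  withdrawal: 5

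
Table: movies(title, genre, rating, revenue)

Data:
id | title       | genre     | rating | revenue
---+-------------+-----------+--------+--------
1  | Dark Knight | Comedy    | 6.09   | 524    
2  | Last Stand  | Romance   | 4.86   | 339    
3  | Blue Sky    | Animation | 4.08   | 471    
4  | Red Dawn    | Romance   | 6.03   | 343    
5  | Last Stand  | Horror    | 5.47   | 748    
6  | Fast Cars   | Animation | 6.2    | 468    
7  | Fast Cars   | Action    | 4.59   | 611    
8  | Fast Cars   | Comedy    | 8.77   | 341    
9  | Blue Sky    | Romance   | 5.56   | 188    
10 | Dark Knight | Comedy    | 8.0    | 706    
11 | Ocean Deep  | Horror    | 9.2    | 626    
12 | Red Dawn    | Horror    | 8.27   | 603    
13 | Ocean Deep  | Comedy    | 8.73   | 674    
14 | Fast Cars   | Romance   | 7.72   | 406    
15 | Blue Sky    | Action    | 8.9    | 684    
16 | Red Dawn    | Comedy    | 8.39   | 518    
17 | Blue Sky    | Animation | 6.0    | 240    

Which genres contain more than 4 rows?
SELECT genre, COUNT(*) as cnt
FROM movies
GROUP BY genre
HAVING COUNT(*) > 4

Result:
  Comedy: 5

Note: HAVING filters groups after aggregation, WHERE filters rows before.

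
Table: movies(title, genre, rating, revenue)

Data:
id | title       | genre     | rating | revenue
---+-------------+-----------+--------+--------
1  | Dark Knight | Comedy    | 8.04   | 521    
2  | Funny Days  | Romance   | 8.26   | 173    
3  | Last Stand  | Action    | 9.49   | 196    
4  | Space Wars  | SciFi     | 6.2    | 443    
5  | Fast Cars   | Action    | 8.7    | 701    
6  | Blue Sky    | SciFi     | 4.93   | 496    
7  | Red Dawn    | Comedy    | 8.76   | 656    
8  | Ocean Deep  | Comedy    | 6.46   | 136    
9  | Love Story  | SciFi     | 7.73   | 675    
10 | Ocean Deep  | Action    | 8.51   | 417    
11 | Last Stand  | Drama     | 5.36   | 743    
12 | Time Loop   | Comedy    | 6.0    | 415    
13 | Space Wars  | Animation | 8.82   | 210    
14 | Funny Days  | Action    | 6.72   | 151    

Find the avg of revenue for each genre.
SELECT genre, AVG(revenue) as result
FROM movies
GROUP BY genre

Result:
  Action: 366.25
  Animation: 210.00
  Comedy: 432.00
  Drama: 743.00
  Romance: 173.00
  SciFi: 538.00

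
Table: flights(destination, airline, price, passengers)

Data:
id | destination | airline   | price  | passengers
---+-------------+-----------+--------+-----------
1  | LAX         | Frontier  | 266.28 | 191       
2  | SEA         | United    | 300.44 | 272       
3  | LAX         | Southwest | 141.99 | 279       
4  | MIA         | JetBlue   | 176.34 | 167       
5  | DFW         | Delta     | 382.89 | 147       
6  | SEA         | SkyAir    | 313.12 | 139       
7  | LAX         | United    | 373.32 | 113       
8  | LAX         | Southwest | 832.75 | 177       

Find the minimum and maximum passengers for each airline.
SELECT airline, MIN(passengers), MAX(passengers)
FROM flights
GROUP BY airline

Result:
  Delta: min=147, max=147
  Frontier: min=191, max=191
  JetBlue: min=167, max=167
  SkyAir: min=139, max=139
  Southwest: min=177, max=279
  United: min=113, max=272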